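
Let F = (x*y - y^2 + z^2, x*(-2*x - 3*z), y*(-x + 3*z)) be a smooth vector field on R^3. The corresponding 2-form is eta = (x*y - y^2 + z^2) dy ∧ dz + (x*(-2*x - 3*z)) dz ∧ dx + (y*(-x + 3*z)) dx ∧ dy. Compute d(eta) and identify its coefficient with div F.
d(eta) = (4*y) dx ∧ dy ∧ dz; div F = 4*y

For a 2-form in R^3 of the form above, applying d gives a 3-form with coefficient ∂P/∂x + ∂Q/∂y + ∂R/∂z:
  ∂P/∂x = y
  ∂Q/∂y = 0
  ∂R/∂z = 3*y
Sum = 4*y, which is exactly div F.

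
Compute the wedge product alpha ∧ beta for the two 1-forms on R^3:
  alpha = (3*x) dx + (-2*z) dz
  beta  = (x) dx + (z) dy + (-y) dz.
alpha ∧ beta = (3*x*z) dx ∧ dy + (x*(-3*y + 2*z)) dx ∧ dz + (2*z^2) dy ∧ dz

Distribute the wedge, using dx_i ∧ dx_j = -dx_j ∧ dx_i and dx_i ∧ dx_i = 0. For each pair (i, j) with i < j, the coefficient of dx_i ∧ dx_j in alpha ∧ beta is (alpha_i * beta_j - alpha_j * beta_i). Collecting: alpha ∧ beta = (3*x*z) dx ∧ dy + (x*(-3*y + 2*z)) dx ∧ dz + (2*z^2) dy ∧ dz.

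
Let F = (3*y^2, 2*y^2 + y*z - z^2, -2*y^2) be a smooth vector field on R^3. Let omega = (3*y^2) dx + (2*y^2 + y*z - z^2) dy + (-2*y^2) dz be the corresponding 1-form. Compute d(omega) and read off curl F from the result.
d(omega) = (-5*y + 2*z) dy ∧ dz + (0) dz ∧ dx + (-6*y) dx ∧ dy; curl F = (-5*y + 2*z, 0, -6*y)

d omega = sum_{i<j} (∂f_j/∂x_i - ∂f_i/∂x_j) dx_i ∧ dx_j. Under the identification (dy ∧ dz, dz ∧ dx, dx ∧ dy) ↔ (e_x, e_y, e_z), the coefficients are exactly the components of curl F. Compute:
  ∂R/∂y - ∂Q/∂z = (-4*y) - (y - 2*z) = -5*y + 2*z
  ∂P/∂z - ∂R/∂x = (0) - (0) = 0
  ∂Q/∂x - ∂P/∂y = (0) - (6*y) = -6*y.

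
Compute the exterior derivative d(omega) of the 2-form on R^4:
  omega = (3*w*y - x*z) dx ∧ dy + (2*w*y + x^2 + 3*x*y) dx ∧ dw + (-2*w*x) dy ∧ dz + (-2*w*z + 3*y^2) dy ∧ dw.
d(omega) = (-2*w - x) dx ∧ dy ∧ dz + (-2*w - 3*x + 3*y) dx ∧ dy ∧ dw + (2*w - 2*x) dy ∧ dz ∧ dw

For a 2-form omega = sum_{i<j} g_{ij} dx_i ∧ dx_j, the exterior derivative is
  d(omega) = sum_{i<j} d(g_{ij}) ∧ dx_i ∧ dx_j = sum_{i<j, k} (∂g_{ij}/∂x_k) dx_k ∧ dx_i ∧ dx_j.
Expand each term, using dx_k ∧ dx_i ∧ dx_j = sgn(permutation) dx_{(a)} ∧ dx_{(b)} ∧ dx_{(c)} with (a < b < c) sorted:
  d(3*w*y - x*z) includes (∂/∂z)(3*w*y - x*z) dz = (-x) dz, which multiplied by dx ∧ dy gives (-x) dx ∧ dy ∧ dz
  d(3*w*y - x*z) includes (∂/∂w)(3*w*y - x*z) dw = (3*y) dw, which multiplied by dx ∧ dy gives (3*y) dx ∧ dy ∧ dw
  d(2*w*y + x^2 + 3*x*y) includes (∂/∂y)(2*w*y + x^2 + 3*x*y) dy = (2*w + 3*x) dy, which multiplied by dx ∧ dw gives (-2*w - 3*x) dx ∧ dy ∧ dw
  d(-2*w*x) includes (∂/∂x)(-2*w*x) dx = (-2*w) dx, which multiplied by dy ∧ dz gives (-2*w) dx ∧ dy ∧ dz
  d(-2*w*x) includes (∂/∂w)(-2*w*x) dw = (-2*x) dw, which multiplied by dy ∧ dz gives (-2*x) dy ∧ dz ∧ dw
  d(-2*w*z + 3*y^2) includes (∂/∂z)(-2*w*z + 3*y^2) dz = (-2*w) dz, which multiplied by dy ∧ dw gives (2*w) dy ∧ dz ∧ dw
Collecting like 3-forms: d(omega) = (-2*w - x) dx ∧ dy ∧ dz + (-2*w - 3*x + 3*y) dx ∧ dy ∧ dw + (2*w - 2*x) dy ∧ dz ∧ dw.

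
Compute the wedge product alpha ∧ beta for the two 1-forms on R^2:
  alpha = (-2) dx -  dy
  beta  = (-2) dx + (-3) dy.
alpha ∧ beta = (4) dx ∧ dy

Distribute the wedge, using dx_i ∧ dx_j = -dx_j ∧ dx_i and dx_i ∧ dx_i = 0. For each pair (i, j) with i < j, the coefficient of dx_i ∧ dx_j in alpha ∧ beta is (alpha_i * beta_j - alpha_j * beta_i). Collecting: alpha ∧ beta = (4) dx ∧ dy.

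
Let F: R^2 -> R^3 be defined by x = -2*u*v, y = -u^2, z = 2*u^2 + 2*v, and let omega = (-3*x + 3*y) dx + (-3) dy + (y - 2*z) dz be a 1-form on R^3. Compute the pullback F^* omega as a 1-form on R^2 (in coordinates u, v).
F^* omega = (2*u*(-10*u^2 + 3*u*v - 6*v^2 - 8*v + 3)) du + (6*u^3 - 12*u^2*v - 10*u^2 - 8*v) dv

Using F^*(f dg) = (f ∘ F) d(g ∘ F), substitute each coordinate x_i by F_i(u, v) in f_i, and replace dx_i by d F_i = (∂F_i/∂u) du + (∂F_i/∂v) dv.
  For the x component: f_1(F) = 3*u*(-u + 2*v); d F_1 = (-2*v) du + (-2*u) dv
  For the y component: f_2(F) = -3; d F_2 = (-2*u) du + (0) dv
  For the z component: f_3(F) = -5*u^2 - 4*v; d F_3 = (4*u) du + (2) dv
Combining and collecting du, dv coefficients:
  coeff of du: 2*u*(-10*u^2 + 3*u*v - 6*v^2 - 8*v + 3)
  coeff of dv: 6*u^3 - 12*u^2*v - 10*u^2 - 8*v
F^* omega = (2*u*(-10*u^2 + 3*u*v - 6*v^2 - 8*v + 3)) du + (6*u^3 - 12*u^2*v - 10*u^2 - 8*v) dv.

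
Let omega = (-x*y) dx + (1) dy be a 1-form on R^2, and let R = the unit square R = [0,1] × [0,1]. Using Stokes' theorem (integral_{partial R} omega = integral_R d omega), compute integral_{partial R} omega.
integral_(partial R) omega = 1/2

Stokes: integral_partial_R omega = integral_R d omega with d omega = (∂Q/∂x - ∂P/∂y) dx ∧ dy.
  ∂Q/∂x = 0
  ∂P/∂y = -x
  integrand = ∂Q/∂x - ∂P/∂y = x.
Integrating over R: integral_0^1 integral_0^1 (x) dx dy = 1/2.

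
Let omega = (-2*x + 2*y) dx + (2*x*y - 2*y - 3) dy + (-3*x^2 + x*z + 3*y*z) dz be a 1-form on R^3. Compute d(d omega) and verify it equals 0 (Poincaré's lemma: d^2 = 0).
d(d omega) = 0

Step 1: d omega = sum_{i<j} (∂f_j/∂x_i - ∂f_i/∂x_j) dx_i ∧ dx_j:
  coeff of dx ∧ dy: 2*y - 2
  coeff of dx ∧ dz: -6*x + z
  coeff of dy ∧ dz: 3*z
Step 2: Apply d again to each 2-form coefficient. The only possible 3-form in R^3 is dx ∧ dy ∧ dz, with coefficient
  ∂(coeff of dy∧dz)/∂x - ∂(coeff of dx∧dz)/∂y + ∂(coeff of dx∧dy)/∂z
  = ∂/∂x (3*z) - ∂/∂y (-6*x + z) + ∂/∂z (2*y - 2).
Each of these terms simplifies to sums of mixed partials that cancel in pairs. The result is 0 (by equality of mixed partials for smooth functions — Schwarz / Clairaut).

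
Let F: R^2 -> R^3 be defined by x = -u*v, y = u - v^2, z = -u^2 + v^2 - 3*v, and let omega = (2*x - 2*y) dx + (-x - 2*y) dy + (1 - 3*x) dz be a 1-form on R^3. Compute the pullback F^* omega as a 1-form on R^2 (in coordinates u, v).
F^* omega = (-6*u^2*v + 2*u*v^2 + 3*u*v - 4*u - 2*v^3 + 2*v^2) du + (2*u^2*v + 2*u^2 + 2*u*v^2 - 5*u*v - 4*v^3 + 2*v - 3) dv

Using F^*(f dg) = (f ∘ F) d(g ∘ F), substitute each coordinate x_i by F_i(u, v) in f_i, and replace dx_i by d F_i = (∂F_i/∂u) du + (∂F_i/∂v) dv.
  For the x component: f_1(F) = -2*u*v - 2*u + 2*v^2; d F_1 = (-v) du + (-u) dv
  For the y component: f_2(F) = u*v - 2*u + 2*v^2; d F_2 = (1) du + (-2*v) dv
  For the z component: f_3(F) = 3*u*v + 1; d F_3 = (-2*u) du + (2*v - 3) dv
Combining and collecting du, dv coefficients:
  coeff of du: -6*u^2*v + 2*u*v^2 + 3*u*v - 4*u - 2*v^3 + 2*v^2
  coeff of dv: 2*u^2*v + 2*u^2 + 2*u*v^2 - 5*u*v - 4*v^3 + 2*v - 3
F^* omega = (-6*u^2*v + 2*u*v^2 + 3*u*v - 4*u - 2*v^3 + 2*v^2) du + (2*u^2*v + 2*u^2 + 2*u*v^2 - 5*u*v - 4*v^3 + 2*v - 3) dv.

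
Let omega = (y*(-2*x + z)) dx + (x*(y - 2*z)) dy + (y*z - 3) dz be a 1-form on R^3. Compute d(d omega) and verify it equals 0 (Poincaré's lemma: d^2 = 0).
d(d omega) = 0

Step 1: d omega = sum_{i<j} (∂f_j/∂x_i - ∂f_i/∂x_j) dx_i ∧ dx_j:
  coeff of dx ∧ dy: 2*x + y - 3*z
  coeff of dx ∧ dz: -y
  coeff of dy ∧ dz: 2*x + z
Step 2: Apply d again to each 2-form coefficient. The only possible 3-form in R^3 is dx ∧ dy ∧ dz, with coefficient
  ∂(coeff of dy∧dz)/∂x - ∂(coeff of dx∧dz)/∂y + ∂(coeff of dx∧dy)/∂z
  = ∂/∂x (2*x + z) - ∂/∂y (-y) + ∂/∂z (2*x + y - 3*z).
Each of these terms simplifies to sums of mixed partials that cancel in pairs. The result is 0 (by equality of mixed partials for smooth functions — Schwarz / Clairaut).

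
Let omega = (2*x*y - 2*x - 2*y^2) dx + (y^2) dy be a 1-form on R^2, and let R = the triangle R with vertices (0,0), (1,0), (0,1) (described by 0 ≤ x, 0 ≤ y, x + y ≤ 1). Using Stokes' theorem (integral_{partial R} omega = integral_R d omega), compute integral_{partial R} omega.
integral_(partial R) omega = 1/3

Stokes: integral_partial_R omega = integral_R d omega with d omega = (∂Q/∂x - ∂P/∂y) dx ∧ dy.
  ∂Q/∂x = 0
  ∂P/∂y = 2*x - 4*y
  integrand = ∂Q/∂x - ∂P/∂y = -2*x + 4*y.
Integrating over R: integral_0^1 integral_0^{1-x} (-2*x + 4*y) dy dx = 1/3.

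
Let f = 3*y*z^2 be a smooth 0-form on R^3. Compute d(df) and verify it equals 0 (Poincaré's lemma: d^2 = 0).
d(df) = 0

Step 1: df = sum_i (∂f/∂x_i) dx_i = (0) dx + (3*z^2) dy + (6*y*z) dz.
Step 2: Apply d again. Using the 1-form formula, the coefficient of dx ∧ dy in d(df) is ∂^2 f/∂x ∂y - ∂^2 f/∂y ∂x = (0) - (0) = 0 (equality of mixed partials for smooth f).
Similarly for dx ∧ dz and dy ∧ dz — all coefficients vanish. So d(df) = 0.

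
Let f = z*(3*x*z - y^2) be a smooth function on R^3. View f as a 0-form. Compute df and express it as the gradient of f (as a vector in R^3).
df = (3*z^2) dx + (-2*y*z) dy + (6*x*z - y^2) dz; grad f = (3*z^2, -2*y*z, 6*x*z - y^2)

For a 0-form f, d f = (∂f/∂x) dx + (∂f/∂y) dy + (∂f/∂z) dz. The components of the vector representation are exactly the entries of grad f in Cartesian coordinates:
  ∂f/∂x = 3*z^2
  ∂f/∂y = -2*y*z
  ∂f/∂z = 6*x*z - y^2.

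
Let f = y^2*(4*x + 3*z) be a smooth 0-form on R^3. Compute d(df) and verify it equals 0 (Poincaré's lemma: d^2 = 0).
d(df) = 0

Step 1: df = sum_i (∂f/∂x_i) dx_i = (4*y^2) dx + (2*y*(4*x + 3*z)) dy + (3*y^2) dz.
Step 2: Apply d again. Using the 1-form formula, the coefficient of dx ∧ dy in d(df) is ∂^2 f/∂x ∂y - ∂^2 f/∂y ∂x = (8*y) - (8*y) = 0 (equality of mixed partials for smooth f).
Similarly for dx ∧ dz and dy ∧ dz — all coefficients vanish. So d(df) = 0.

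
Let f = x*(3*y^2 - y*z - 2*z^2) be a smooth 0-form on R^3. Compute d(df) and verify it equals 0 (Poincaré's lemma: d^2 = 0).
d(df) = 0

Step 1: df = sum_i (∂f/∂x_i) dx_i = (3*y^2 - y*z - 2*z^2) dx + (x*(6*y - z)) dy + (x*(-y - 4*z)) dz.
Step 2: Apply d again. Using the 1-form formula, the coefficient of dx ∧ dy in d(df) is ∂^2 f/∂x ∂y - ∂^2 f/∂y ∂x = (6*y - z) - (6*y - z) = 0 (equality of mixed partials for smooth f).
Similarly for dx ∧ dz and dy ∧ dz — all coefficients vanish. So d(df) = 0.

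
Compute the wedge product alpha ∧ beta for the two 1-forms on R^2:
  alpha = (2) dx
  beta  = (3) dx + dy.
alpha ∧ beta = (2) dx ∧ dy

Distribute the wedge, using dx_i ∧ dx_j = -dx_j ∧ dx_i and dx_i ∧ dx_i = 0. For each pair (i, j) with i < j, the coefficient of dx_i ∧ dx_j in alpha ∧ beta is (alpha_i * beta_j - alpha_j * beta_i). Collecting: alpha ∧ beta = (2) dx ∧ dy.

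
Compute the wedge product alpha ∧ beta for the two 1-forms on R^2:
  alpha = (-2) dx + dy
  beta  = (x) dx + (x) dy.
alpha ∧ beta = (-3*x) dx ∧ dy

Distribute the wedge, using dx_i ∧ dx_j = -dx_j ∧ dx_i and dx_i ∧ dx_i = 0. For each pair (i, j) with i < j, the coefficient of dx_i ∧ dx_j in alpha ∧ beta is (alpha_i * beta_j - alpha_j * beta_i). Collecting: alpha ∧ beta = (-3*x) dx ∧ dy.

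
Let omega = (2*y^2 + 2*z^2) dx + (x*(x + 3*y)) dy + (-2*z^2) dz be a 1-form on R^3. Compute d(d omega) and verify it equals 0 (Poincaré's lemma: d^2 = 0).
d(d omega) = 0

Step 1: d omega = sum_{i<j} (∂f_j/∂x_i - ∂f_i/∂x_j) dx_i ∧ dx_j:
  coeff of dx ∧ dy: 2*x - y
  coeff of dx ∧ dz: -4*z
  coeff of dy ∧ dz: 0
Step 2: Apply d again to each 2-form coefficient. The only possible 3-form in R^3 is dx ∧ dy ∧ dz, with coefficient
  ∂(coeff of dy∧dz)/∂x - ∂(coeff of dx∧dz)/∂y + ∂(coeff of dx∧dy)/∂z
  = ∂/∂x (0) - ∂/∂y (-4*z) + ∂/∂z (2*x - y).
Each of these terms simplifies to sums of mixed partials that cancel in pairs. The result is 0 (by equality of mixed partials for smooth functions — Schwarz / Clairaut).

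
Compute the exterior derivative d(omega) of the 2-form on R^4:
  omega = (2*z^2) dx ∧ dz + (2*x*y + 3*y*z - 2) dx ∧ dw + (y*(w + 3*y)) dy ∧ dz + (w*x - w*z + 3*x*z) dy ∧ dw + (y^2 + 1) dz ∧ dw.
d(omega) = (w - 2*x) dx ∧ dy ∧ dw + (-3*y) dx ∧ dz ∧ dw + (w - 3*x + 3*y) dy ∧ dz ∧ dw

For a 2-form omega = sum_{i<j} g_{ij} dx_i ∧ dx_j, the exterior derivative is
  d(omega) = sum_{i<j} d(g_{ij}) ∧ dx_i ∧ dx_j = sum_{i<j, k} (∂g_{ij}/∂x_k) dx_k ∧ dx_i ∧ dx_j.
Expand each term, using dx_k ∧ dx_i ∧ dx_j = sgn(permutation) dx_{(a)} ∧ dx_{(b)} ∧ dx_{(c)} with (a < b < c) sorted:
  d(2*x*y + 3*y*z - 2) includes (∂/∂y)(2*x*y + 3*y*z - 2) dy = (2*x + 3*z) dy, which multiplied by dx ∧ dw gives (-2*x - 3*z) dx ∧ dy ∧ dw
  d(2*x*y + 3*y*z - 2) includes (∂/∂z)(2*x*y + 3*y*z - 2) dz = (3*y) dz, which multiplied by dx ∧ dw gives (-3*y) dx ∧ dz ∧ dw
  d(y*(w + 3*y)) includes (∂/∂w)(y*(w + 3*y)) dw = (y) dw, which multiplied by dy ∧ dz gives (y) dy ∧ dz ∧ dw
  d(w*x - w*z + 3*x*z) includes (∂/∂x)(w*x - w*z + 3*x*z) dx = (w + 3*z) dx, which multiplied by dy ∧ dw gives (w + 3*z) dx ∧ dy ∧ dw
  d(w*x - w*z + 3*x*z) includes (∂/∂z)(w*x - w*z + 3*x*z) dz = (-w + 3*x) dz, which multiplied by dy ∧ dw gives (w - 3*x) dy ∧ dz ∧ dw
  d(y^2 + 1) includes (∂/∂y)(y^2 + 1) dy = (2*y) dy, which multiplied by dz ∧ dw gives (2*y) dy ∧ dz ∧ dw
Collecting like 3-forms: d(omega) = (w - 2*x) dx ∧ dy ∧ dw + (-3*y) dx ∧ dz ∧ dw + (w - 3*x + 3*y) dy ∧ dz ∧ dw.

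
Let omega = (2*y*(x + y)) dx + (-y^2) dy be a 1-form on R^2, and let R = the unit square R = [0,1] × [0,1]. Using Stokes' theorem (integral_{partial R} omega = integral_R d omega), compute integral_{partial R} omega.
integral_(partial R) omega = -3

Stokes: integral_partial_R omega = integral_R d omega with d omega = (∂Q/∂x - ∂P/∂y) dx ∧ dy.
  ∂Q/∂x = 0
  ∂P/∂y = 2*x + 4*y
  integrand = ∂Q/∂x - ∂P/∂y = -2*x - 4*y.
Integrating over R: integral_0^1 integral_0^1 (-2*x - 4*y) dx dy = -3.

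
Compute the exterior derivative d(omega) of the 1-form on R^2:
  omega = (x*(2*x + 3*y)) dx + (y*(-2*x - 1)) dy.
d(omega) = (-3*x - 2*y) dx ∧ dy

For a 1-form omega = sum_i f_i dx_i, the exterior derivative is
  d(omega) = sum_{i < j} (∂f_j/∂x_i - ∂f_i/∂x_j) dx_i ∧ dx_j.
  coefficient of dx ∧ dy: ∂f_2/∂x - ∂f_1/∂y = ∂(y*(-2*x - 1))/∂x - ∂(x*(2*x + 3*y))/∂y = -3*x - 2*y
Assembling: d(omega) = (-3*x - 2*y) dx ∧ dy.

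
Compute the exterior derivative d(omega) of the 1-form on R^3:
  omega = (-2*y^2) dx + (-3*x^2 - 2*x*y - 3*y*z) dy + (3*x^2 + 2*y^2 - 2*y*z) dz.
d(omega) = (-6*x + 2*y) dx ∧ dy + (6*x) dx ∧ dz + (7*y - 2*z) dy ∧ dz

For a 1-form omega = sum_i f_i dx_i, the exterior derivative is
  d(omega) = sum_{i < j} (∂f_j/∂x_i - ∂f_i/∂x_j) dx_i ∧ dx_j.
  coefficient of dx ∧ dy: ∂f_2/∂x - ∂f_1/∂y = ∂(-3*x^2 - 2*x*y - 3*y*z)/∂x - ∂(-2*y^2)/∂y = -6*x + 2*y
  coefficient of dx ∧ dz: ∂f_3/∂x - ∂f_1/∂z = ∂(3*x^2 + 2*y^2 - 2*y*z)/∂x - ∂(-2*y^2)/∂z = 6*x
  coefficient of dy ∧ dz: ∂f_3/∂y - ∂f_2/∂z = ∂(3*x^2 + 2*y^2 - 2*y*z)/∂y - ∂(-3*x^2 - 2*x*y - 3*y*z)/∂z = 7*y - 2*z
Assembling: d(omega) = (-6*x + 2*y) dx ∧ dy + (6*x) dx ∧ dz + (7*y - 2*z) dy ∧ dz.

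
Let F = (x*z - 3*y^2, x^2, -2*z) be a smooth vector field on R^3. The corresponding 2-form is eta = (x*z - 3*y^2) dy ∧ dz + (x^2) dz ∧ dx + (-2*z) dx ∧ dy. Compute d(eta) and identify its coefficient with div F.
d(eta) = (z - 2) dx ∧ dy ∧ dz; div F = z - 2

For a 2-form in R^3 of the form above, applying d gives a 3-form with coefficient ∂P/∂x + ∂Q/∂y + ∂R/∂z:
  ∂P/∂x = z
  ∂Q/∂y = 0
  ∂R/∂z = -2
Sum = z - 2, which is exactly div F.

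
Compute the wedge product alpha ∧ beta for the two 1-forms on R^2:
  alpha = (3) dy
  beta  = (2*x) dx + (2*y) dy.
alpha ∧ beta = (-6*x) dx ∧ dy

Distribute the wedge, using dx_i ∧ dx_j = -dx_j ∧ dx_i and dx_i ∧ dx_i = 0. For each pair (i, j) with i < j, the coefficient of dx_i ∧ dx_j in alpha ∧ beta is (alpha_i * beta_j - alpha_j * beta_i). Collecting: alpha ∧ beta = (-6*x) dx ∧ dy.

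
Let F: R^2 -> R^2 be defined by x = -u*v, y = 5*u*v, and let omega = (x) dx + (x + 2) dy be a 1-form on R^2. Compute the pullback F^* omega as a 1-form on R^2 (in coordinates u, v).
F^* omega = (2*v*(-2*u*v + 5)) du + (2*u*(-2*u*v + 5)) dv

Using F^*(f dg) = (f ∘ F) d(g ∘ F), substitute each coordinate x_i by F_i(u, v) in f_i, and replace dx_i by d F_i = (∂F_i/∂u) du + (∂F_i/∂v) dv.
  For the x component: f_1(F) = -u*v; d F_1 = (-v) du + (-u) dv
  For the y component: f_2(F) = -u*v + 2; d F_2 = (5*v) du + (5*u) dv
Combining and collecting du, dv coefficients:
  coeff of du: 2*v*(-2*u*v + 5)
  coeff of dv: 2*u*(-2*u*v + 5)
F^* omega = (2*v*(-2*u*v + 5)) du + (2*u*(-2*u*v + 5)) dv.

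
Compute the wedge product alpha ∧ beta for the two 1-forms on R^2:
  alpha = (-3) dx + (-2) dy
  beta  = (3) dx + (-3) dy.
alpha ∧ beta = (15) dx ∧ dy

Distribute the wedge, using dx_i ∧ dx_j = -dx_j ∧ dx_i and dx_i ∧ dx_i = 0. For each pair (i, j) with i < j, the coefficient of dx_i ∧ dx_j in alpha ∧ beta is (alpha_i * beta_j - alpha_j * beta_i). Collecting: alpha ∧ beta = (15) dx ∧ dy.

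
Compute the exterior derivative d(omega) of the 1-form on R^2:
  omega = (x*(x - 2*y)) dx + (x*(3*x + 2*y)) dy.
d(omega) = (8*x + 2*y) dx ∧ dy

For a 1-form omega = sum_i f_i dx_i, the exterior derivative is
  d(omega) = sum_{i < j} (∂f_j/∂x_i - ∂f_i/∂x_j) dx_i ∧ dx_j.
  coefficient of dx ∧ dy: ∂f_2/∂x - ∂f_1/∂y = ∂(x*(3*x + 2*y))/∂x - ∂(x*(x - 2*y))/∂y = 8*x + 2*y
Assembling: d(omega) = (8*x + 2*y) dx ∧ dy.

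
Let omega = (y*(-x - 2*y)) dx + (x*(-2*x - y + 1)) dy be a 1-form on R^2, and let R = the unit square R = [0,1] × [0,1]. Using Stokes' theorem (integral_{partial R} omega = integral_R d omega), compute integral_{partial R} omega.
integral_(partial R) omega = 1

Stokes: integral_partial_R omega = integral_R d omega with d omega = (∂Q/∂x - ∂P/∂y) dx ∧ dy.
  ∂Q/∂x = -4*x - y + 1
  ∂P/∂y = -x - 4*y
  integrand = ∂Q/∂x - ∂P/∂y = -3*x + 3*y + 1.
Integrating over R: integral_0^1 integral_0^1 (-3*x + 3*y + 1) dx dy = 1.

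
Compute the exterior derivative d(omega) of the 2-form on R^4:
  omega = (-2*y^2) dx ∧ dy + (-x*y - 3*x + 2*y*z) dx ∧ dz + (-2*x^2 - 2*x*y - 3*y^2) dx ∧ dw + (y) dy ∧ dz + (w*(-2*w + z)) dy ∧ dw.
d(omega) = (x - 2*z) dx ∧ dy ∧ dz + (2*x + 6*y) dx ∧ dy ∧ dw + (-w) dy ∧ dz ∧ dw

For a 2-form omega = sum_{i<j} g_{ij} dx_i ∧ dx_j, the exterior derivative is
  d(omega) = sum_{i<j} d(g_{ij}) ∧ dx_i ∧ dx_j = sum_{i<j, k} (∂g_{ij}/∂x_k) dx_k ∧ dx_i ∧ dx_j.
Expand each term, using dx_k ∧ dx_i ∧ dx_j = sgn(permutation) dx_{(a)} ∧ dx_{(b)} ∧ dx_{(c)} with (a < b < c) sorted:
  d(-x*y - 3*x + 2*y*z) includes (∂/∂y)(-x*y - 3*x + 2*y*z) dy = (-x + 2*z) dy, which multiplied by dx ∧ dz gives (x - 2*z) dx ∧ dy ∧ dz
  d(-2*x^2 - 2*x*y - 3*y^2) includes (∂/∂y)(-2*x^2 - 2*x*y - 3*y^2) dy = (-2*x - 6*y) dy, which multiplied by dx ∧ dw gives (2*x + 6*y) dx ∧ dy ∧ dw
  d(w*(-2*w + z)) includes (∂/∂z)(w*(-2*w + z)) dz = (w) dz, which multiplied by dy ∧ dw gives (-w) dy ∧ dz ∧ dw
Collecting like 3-forms: d(omega) = (x - 2*z) dx ∧ dy ∧ dz + (2*x + 6*y) dx ∧ dy ∧ dw + (-w) dy ∧ dz ∧ dw.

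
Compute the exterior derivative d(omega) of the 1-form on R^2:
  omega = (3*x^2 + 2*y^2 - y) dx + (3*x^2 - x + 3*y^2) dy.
d(omega) = (6*x - 4*y) dx ∧ dy

For a 1-form omega = sum_i f_i dx_i, the exterior derivative is
  d(omega) = sum_{i < j} (∂f_j/∂x_i - ∂f_i/∂x_j) dx_i ∧ dx_j.
  coefficient of dx ∧ dy: ∂f_2/∂x - ∂f_1/∂y = ∂(3*x^2 - x + 3*y^2)/∂x - ∂(3*x^2 + 2*y^2 - y)/∂y = 6*x - 4*y
Assembling: d(omega) = (6*x - 4*y) dx ∧ dy.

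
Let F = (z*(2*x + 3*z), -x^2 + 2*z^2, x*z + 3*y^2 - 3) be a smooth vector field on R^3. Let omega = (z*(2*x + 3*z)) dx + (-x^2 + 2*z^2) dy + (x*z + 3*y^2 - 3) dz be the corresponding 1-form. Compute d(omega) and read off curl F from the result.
d(omega) = (6*y - 4*z) dy ∧ dz + (2*x + 5*z) dz ∧ dx + (-2*x) dx ∧ dy; curl F = (6*y - 4*z, 2*x + 5*z, -2*x)

d omega = sum_{i<j} (∂f_j/∂x_i - ∂f_i/∂x_j) dx_i ∧ dx_j. Under the identification (dy ∧ dz, dz ∧ dx, dx ∧ dy) ↔ (e_x, e_y, e_z), the coefficients are exactly the components of curl F. Compute:
  ∂R/∂y - ∂Q/∂z = (6*y) - (4*z) = 6*y - 4*z
  ∂P/∂z - ∂R/∂x = (2*x + 6*z) - (z) = 2*x + 5*z
  ∂Q/∂x - ∂P/∂y = (-2*x) - (0) = -2*x.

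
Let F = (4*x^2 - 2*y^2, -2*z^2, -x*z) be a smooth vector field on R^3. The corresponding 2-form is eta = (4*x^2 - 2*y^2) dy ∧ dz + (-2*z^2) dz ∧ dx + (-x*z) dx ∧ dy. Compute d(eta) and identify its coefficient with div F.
d(eta) = (7*x) dx ∧ dy ∧ dz; div F = 7*x

For a 2-form in R^3 of the form above, applying d gives a 3-form with coefficient ∂P/∂x + ∂Q/∂y + ∂R/∂z:
  ∂P/∂x = 8*x
  ∂Q/∂y = 0
  ∂R/∂z = -x
Sum = 7*x, which is exactly div F.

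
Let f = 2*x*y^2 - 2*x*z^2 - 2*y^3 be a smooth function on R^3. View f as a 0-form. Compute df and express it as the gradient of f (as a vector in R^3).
df = (2*y^2 - 2*z^2) dx + (2*y*(2*x - 3*y)) dy + (-4*x*z) dz; grad f = (2*y^2 - 2*z^2, 2*y*(2*x - 3*y), -4*x*z)

For a 0-form f, d f = (∂f/∂x) dx + (∂f/∂y) dy + (∂f/∂z) dz. The components of the vector representation are exactly the entries of grad f in Cartesian coordinates:
  ∂f/∂x = 2*y^2 - 2*z^2
  ∂f/∂y = 2*y*(2*x - 3*y)
  ∂f/∂z = -4*x*z.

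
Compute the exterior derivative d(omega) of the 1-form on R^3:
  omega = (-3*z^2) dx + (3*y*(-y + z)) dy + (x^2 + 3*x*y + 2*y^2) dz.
d(omega) = (2*x + 3*y + 6*z) dx ∧ dz + (3*x + y) dy ∧ dz

For a 1-form omega = sum_i f_i dx_i, the exterior derivative is
  d(omega) = sum_{i < j} (∂f_j/∂x_i - ∂f_i/∂x_j) dx_i ∧ dx_j.
  coefficient of dx ∧ dz: ∂f_3/∂x - ∂f_1/∂z = ∂(x^2 + 3*x*y + 2*y^2)/∂x - ∂(-3*z^2)/∂z = 2*x + 3*y + 6*z
  coefficient of dy ∧ dz: ∂f_3/∂y - ∂f_2/∂z = ∂(x^2 + 3*x*y + 2*y^2)/∂y - ∂(3*y*(-y + z))/∂z = 3*x + y
Assembling: d(omega) = (2*x + 3*y + 6*z) dx ∧ dz + (3*x + y) dy ∧ dz.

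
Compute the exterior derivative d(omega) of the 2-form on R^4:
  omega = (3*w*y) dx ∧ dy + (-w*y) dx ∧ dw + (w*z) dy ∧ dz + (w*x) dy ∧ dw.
d(omega) = (2*w + 3*y) dx ∧ dy ∧ dw + (z) dy ∧ dz ∧ dw

For a 2-form omega = sum_{i<j} g_{ij} dx_i ∧ dx_j, the exterior derivative is
  d(omega) = sum_{i<j} d(g_{ij}) ∧ dx_i ∧ dx_j = sum_{i<j, k} (∂g_{ij}/∂x_k) dx_k ∧ dx_i ∧ dx_j.
Expand each term, using dx_k ∧ dx_i ∧ dx_j = sgn(permutation) dx_{(a)} ∧ dx_{(b)} ∧ dx_{(c)} with (a < b < c) sorted:
  d(3*w*y) includes (∂/∂w)(3*w*y) dw = (3*y) dw, which multiplied by dx ∧ dy gives (3*y) dx ∧ dy ∧ dw
  d(-w*y) includes (∂/∂y)(-w*y) dy = (-w) dy, which multiplied by dx ∧ dw gives (w) dx ∧ dy ∧ dw
  d(w*z) includes (∂/∂w)(w*z) dw = (z) dw, which multiplied by dy ∧ dz gives (z) dy ∧ dz ∧ dw
  d(w*x) includes (∂/∂x)(w*x) dx = (w) dx, which multiplied by dy ∧ dw gives (w) dx ∧ dy ∧ dw
Collecting like 3-forms: d(omega) = (2*w + 3*y) dx ∧ dy ∧ dw + (z) dy ∧ dz ∧ dw.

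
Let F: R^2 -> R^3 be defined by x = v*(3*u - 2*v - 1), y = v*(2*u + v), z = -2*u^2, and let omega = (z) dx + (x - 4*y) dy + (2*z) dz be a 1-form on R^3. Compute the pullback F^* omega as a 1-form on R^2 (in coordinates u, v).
F^* omega = (16*u^3 - 6*u^2*v - 10*u*v^2 - 12*v^3 - 2*v^2) du + (-6*u^3 - 2*u^2*v + 2*u^2 - 22*u*v^2 - 2*u*v - 12*v^3 - 2*v^2) dv

Using F^*(f dg) = (f ∘ F) d(g ∘ F), substitute each coordinate x_i by F_i(u, v) in f_i, and replace dx_i by d F_i = (∂F_i/∂u) du + (∂F_i/∂v) dv.
  For the x component: f_1(F) = -2*u^2; d F_1 = (3*v) du + (3*u - 4*v - 1) dv
  For the y component: f_2(F) = v*(-5*u - 6*v - 1); d F_2 = (2*v) du + (2*u + 2*v) dv
  For the z component: f_3(F) = -4*u^2; d F_3 = (-4*u) du + (0) dv
Combining and collecting du, dv coefficients:
  coeff of du: 16*u^3 - 6*u^2*v - 10*u*v^2 - 12*v^3 - 2*v^2
  coeff of dv: -6*u^3 - 2*u^2*v + 2*u^2 - 22*u*v^2 - 2*u*v - 12*v^3 - 2*v^2
F^* omega = (16*u^3 - 6*u^2*v - 10*u*v^2 - 12*v^3 - 2*v^2) du + (-6*u^3 - 2*u^2*v + 2*u^2 - 22*u*v^2 - 2*u*v - 12*v^3 - 2*v^2) dv.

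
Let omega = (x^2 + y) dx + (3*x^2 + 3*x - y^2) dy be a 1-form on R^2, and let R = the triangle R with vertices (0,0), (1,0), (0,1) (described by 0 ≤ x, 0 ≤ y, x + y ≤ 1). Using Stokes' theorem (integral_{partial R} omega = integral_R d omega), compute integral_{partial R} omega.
integral_(partial R) omega = 2

Stokes: integral_partial_R omega = integral_R d omega with d omega = (∂Q/∂x - ∂P/∂y) dx ∧ dy.
  ∂Q/∂x = 6*x + 3
  ∂P/∂y = 1
  integrand = ∂Q/∂x - ∂P/∂y = 6*x + 2.
Integrating over R: integral_0^1 integral_0^{1-x} (6*x + 2) dy dx = 2.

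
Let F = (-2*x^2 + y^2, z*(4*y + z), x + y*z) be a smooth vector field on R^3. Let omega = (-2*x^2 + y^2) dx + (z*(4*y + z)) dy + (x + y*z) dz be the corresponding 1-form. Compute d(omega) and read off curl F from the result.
d(omega) = (-4*y - z) dy ∧ dz + (-1) dz ∧ dx + (-2*y) dx ∧ dy; curl F = (-4*y - z, -1, -2*y)

d omega = sum_{i<j} (∂f_j/∂x_i - ∂f_i/∂x_j) dx_i ∧ dx_j. Under the identification (dy ∧ dz, dz ∧ dx, dx ∧ dy) ↔ (e_x, e_y, e_z), the coefficients are exactly the components of curl F. Compute:
  ∂R/∂y - ∂Q/∂z = (z) - (4*y + 2*z) = -4*y - z
  ∂P/∂z - ∂R/∂x = (0) - (1) = -1
  ∂Q/∂x - ∂P/∂y = (0) - (2*y) = -2*y.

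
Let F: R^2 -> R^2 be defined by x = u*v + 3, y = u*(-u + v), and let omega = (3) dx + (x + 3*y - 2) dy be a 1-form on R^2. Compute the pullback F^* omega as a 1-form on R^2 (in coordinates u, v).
F^* omega = (6*u^3 - 11*u^2*v + 4*u*v^2 - 2*u + 4*v) du + (u*(-3*u^2 + 4*u*v + 4)) dv

Using F^*(f dg) = (f ∘ F) d(g ∘ F), substitute each coordinate x_i by F_i(u, v) in f_i, and replace dx_i by d F_i = (∂F_i/∂u) du + (∂F_i/∂v) dv.
  For the x component: f_1(F) = 3; d F_1 = (v) du + (u) dv
  For the y component: f_2(F) = -3*u^2 + 4*u*v + 1; d F_2 = (-2*u + v) du + (u) dv
Combining and collecting du, dv coefficients:
  coeff of du: 6*u^3 - 11*u^2*v + 4*u*v^2 - 2*u + 4*v
  coeff of dv: u*(-3*u^2 + 4*u*v + 4)
F^* omega = (6*u^3 - 11*u^2*v + 4*u*v^2 - 2*u + 4*v) du + (u*(-3*u^2 + 4*u*v + 4)) dv.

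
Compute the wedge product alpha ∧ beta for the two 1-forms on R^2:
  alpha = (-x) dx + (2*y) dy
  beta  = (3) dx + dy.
alpha ∧ beta = (-x - 6*y) dx ∧ dy

Distribute the wedge, using dx_i ∧ dx_j = -dx_j ∧ dx_i and dx_i ∧ dx_i = 0. For each pair (i, j) with i < j, the coefficient of dx_i ∧ dx_j in alpha ∧ beta is (alpha_i * beta_j - alpha_j * beta_i). Collecting: alpha ∧ beta = (-x - 6*y) dx ∧ dy.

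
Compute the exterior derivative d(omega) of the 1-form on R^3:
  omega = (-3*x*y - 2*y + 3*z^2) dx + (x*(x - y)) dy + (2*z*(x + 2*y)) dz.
d(omega) = (5*x - y + 2) dx ∧ dy + (-4*z) dx ∧ dz + (4*z) dy ∧ dz

For a 1-form omega = sum_i f_i dx_i, the exterior derivative is
  d(omega) = sum_{i < j} (∂f_j/∂x_i - ∂f_i/∂x_j) dx_i ∧ dx_j.
  coefficient of dx ∧ dy: ∂f_2/∂x - ∂f_1/∂y = ∂(x*(x - y))/∂x - ∂(-3*x*y - 2*y + 3*z^2)/∂y = 5*x - y + 2
  coefficient of dx ∧ dz: ∂f_3/∂x - ∂f_1/∂z = ∂(2*z*(x + 2*y))/∂x - ∂(-3*x*y - 2*y + 3*z^2)/∂z = -4*z
  coefficient of dy ∧ dz: ∂f_3/∂y - ∂f_2/∂z = ∂(2*z*(x + 2*y))/∂y - ∂(x*(x - y))/∂z = 4*z
Assembling: d(omega) = (5*x - y + 2) dx ∧ dy + (-4*z) dx ∧ dz + (4*z) dy ∧ dz.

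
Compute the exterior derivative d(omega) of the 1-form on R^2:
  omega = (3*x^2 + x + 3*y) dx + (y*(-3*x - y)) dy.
d(omega) = (-3*y - 3) dx ∧ dy

For a 1-form omega = sum_i f_i dx_i, the exterior derivative is
  d(omega) = sum_{i < j} (∂f_j/∂x_i - ∂f_i/∂x_j) dx_i ∧ dx_j.
  coefficient of dx ∧ dy: ∂f_2/∂x - ∂f_1/∂y = ∂(y*(-3*x - y))/∂x - ∂(3*x^2 + x + 3*y)/∂y = -3*y - 3
Assembling: d(omega) = (-3*y - 3) dx ∧ dy.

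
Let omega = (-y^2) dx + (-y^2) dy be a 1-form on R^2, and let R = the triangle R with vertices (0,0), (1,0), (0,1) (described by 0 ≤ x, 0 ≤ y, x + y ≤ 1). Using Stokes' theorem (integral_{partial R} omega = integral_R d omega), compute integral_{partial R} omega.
integral_(partial R) omega = 1/3

Stokes: integral_partial_R omega = integral_R d omega with d omega = (∂Q/∂x - ∂P/∂y) dx ∧ dy.
  ∂Q/∂x = 0
  ∂P/∂y = -2*y
  integrand = ∂Q/∂x - ∂P/∂y = 2*y.
Integrating over R: integral_0^1 integral_0^{1-x} (2*y) dy dx = 1/3.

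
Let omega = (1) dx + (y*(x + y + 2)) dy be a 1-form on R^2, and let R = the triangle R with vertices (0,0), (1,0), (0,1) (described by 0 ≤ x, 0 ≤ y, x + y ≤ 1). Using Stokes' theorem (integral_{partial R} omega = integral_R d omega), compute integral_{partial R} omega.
integral_(partial R) omega = 1/6

Stokes: integral_partial_R omega = integral_R d omega with d omega = (∂Q/∂x - ∂P/∂y) dx ∧ dy.
  ∂Q/∂x = y
  ∂P/∂y = 0
  integrand = ∂Q/∂x - ∂P/∂y = y.
Integrating over R: integral_0^1 integral_0^{1-x} (y) dy dx = 1/6.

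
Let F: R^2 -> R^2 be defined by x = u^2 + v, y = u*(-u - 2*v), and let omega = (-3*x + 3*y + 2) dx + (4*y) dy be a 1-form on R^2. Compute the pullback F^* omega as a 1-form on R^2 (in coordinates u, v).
F^* omega = (2*u*(-2*u^2 + 6*u*v + 8*v^2 - 3*v + 2)) du + (8*u^3 + 16*u^2*v - 6*u^2 - 6*u*v - 3*v + 2) dv

Using F^*(f dg) = (f ∘ F) d(g ∘ F), substitute each coordinate x_i by F_i(u, v) in f_i, and replace dx_i by d F_i = (∂F_i/∂u) du + (∂F_i/∂v) dv.
  For the x component: f_1(F) = -6*u^2 - 6*u*v - 3*v + 2; d F_1 = (2*u) du + (1) dv
  For the y component: f_2(F) = 4*u*(-u - 2*v); d F_2 = (-2*u - 2*v) du + (-2*u) dv
Combining and collecting du, dv coefficients:
  coeff of du: 2*u*(-2*u^2 + 6*u*v + 8*v^2 - 3*v + 2)
  coeff of dv: 8*u^3 + 16*u^2*v - 6*u^2 - 6*u*v - 3*v + 2
F^* omega = (2*u*(-2*u^2 + 6*u*v + 8*v^2 - 3*v + 2)) du + (8*u^3 + 16*u^2*v - 6*u^2 - 6*u*v - 3*v + 2) dv.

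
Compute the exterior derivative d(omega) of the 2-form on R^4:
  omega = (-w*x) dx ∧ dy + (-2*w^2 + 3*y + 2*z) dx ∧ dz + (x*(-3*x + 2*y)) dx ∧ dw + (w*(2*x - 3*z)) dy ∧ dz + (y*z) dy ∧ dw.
d(omega) = (-3*x) dx ∧ dy ∧ dw + (2*w - 3) dx ∧ dy ∧ dz + (-4*w) dx ∧ dz ∧ dw + (2*x - y - 3*z) dy ∧ dz ∧ dw

For a 2-form omega = sum_{i<j} g_{ij} dx_i ∧ dx_j, the exterior derivative is
  d(omega) = sum_{i<j} d(g_{ij}) ∧ dx_i ∧ dx_j = sum_{i<j, k} (∂g_{ij}/∂x_k) dx_k ∧ dx_i ∧ dx_j.
Expand each term, using dx_k ∧ dx_i ∧ dx_j = sgn(permutation) dx_{(a)} ∧ dx_{(b)} ∧ dx_{(c)} with (a < b < c) sorted:
  d(-w*x) includes (∂/∂w)(-w*x) dw = (-x) dw, which multiplied by dx ∧ dy gives (-x) dx ∧ dy ∧ dw
  d(-2*w^2 + 3*y + 2*z) includes (∂/∂y)(-2*w^2 + 3*y + 2*z) dy = (3) dy, which multiplied by dx ∧ dz gives (-3) dx ∧ dy ∧ dz
  d(-2*w^2 + 3*y + 2*z) includes (∂/∂w)(-2*w^2 + 3*y + 2*z) dw = (-4*w) dw, which multiplied by dx ∧ dz gives (-4*w) dx ∧ dz ∧ dw
  d(x*(-3*x + 2*y)) includes (∂/∂y)(x*(-3*x + 2*y)) dy = (2*x) dy, which multiplied by dx ∧ dw gives (-2*x) dx ∧ dy ∧ dw
  d(w*(2*x - 3*z)) includes (∂/∂x)(w*(2*x - 3*z)) dx = (2*w) dx, which multiplied by dy ∧ dz gives (2*w) dx ∧ dy ∧ dz
  d(w*(2*x - 3*z)) includes (∂/∂w)(w*(2*x - 3*z)) dw = (2*x - 3*z) dw, which multiplied by dy ∧ dz gives (2*x - 3*z) dy ∧ dz ∧ dw
  d(y*z) includes (∂/∂z)(y*z) dz = (y) dz, which multiplied by dy ∧ dw gives (-y) dy ∧ dz ∧ dw
Collecting like 3-forms: d(omega) = (-3*x) dx ∧ dy ∧ dw + (2*w - 3) dx ∧ dy ∧ dz + (-4*w) dx ∧ dz ∧ dw + (2*x - y - 3*z) dy ∧ dz ∧ dw.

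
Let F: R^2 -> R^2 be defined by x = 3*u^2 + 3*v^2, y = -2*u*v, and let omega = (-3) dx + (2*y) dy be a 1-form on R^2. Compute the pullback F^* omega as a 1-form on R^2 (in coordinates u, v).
F^* omega = (2*u*(4*v^2 - 9)) du + (2*v*(4*u^2 - 9)) dv

Using F^*(f dg) = (f ∘ F) d(g ∘ F), substitute each coordinate x_i by F_i(u, v) in f_i, and replace dx_i by d F_i = (∂F_i/∂u) du + (∂F_i/∂v) dv.
  For the x component: f_1(F) = -3; d F_1 = (6*u) du + (6*v) dv
  For the y component: f_2(F) = -4*u*v; d F_2 = (-2*v) du + (-2*u) dv
Combining and collecting du, dv coefficients:
  coeff of du: 2*u*(4*v^2 - 9)
  coeff of dv: 2*v*(4*u^2 - 9)
F^* omega = (2*u*(4*v^2 - 9)) du + (2*v*(4*u^2 - 9)) dv.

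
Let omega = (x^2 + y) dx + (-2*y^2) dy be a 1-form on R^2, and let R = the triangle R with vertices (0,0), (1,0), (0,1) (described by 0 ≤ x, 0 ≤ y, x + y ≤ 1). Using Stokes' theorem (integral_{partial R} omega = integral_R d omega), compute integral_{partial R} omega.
integral_(partial R) omega = -1/2

Stokes: integral_partial_R omega = integral_R d omega with d omega = (∂Q/∂x - ∂P/∂y) dx ∧ dy.
  ∂Q/∂x = 0
  ∂P/∂y = 1
  integrand = ∂Q/∂x - ∂P/∂y = -1.
Integrating over R: integral_0^1 integral_0^{1-x} (-1) dy dx = -1/2.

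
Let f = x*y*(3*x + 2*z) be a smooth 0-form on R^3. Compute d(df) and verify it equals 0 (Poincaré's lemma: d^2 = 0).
d(df) = 0

Step 1: df = sum_i (∂f/∂x_i) dx_i = (2*y*(3*x + z)) dx + (x*(3*x + 2*z)) dy + (2*x*y) dz.
Step 2: Apply d again. Using the 1-form formula, the coefficient of dx ∧ dy in d(df) is ∂^2 f/∂x ∂y - ∂^2 f/∂y ∂x = (6*x + 2*z) - (6*x + 2*z) = 0 (equality of mixed partials for smooth f).
Similarly for dx ∧ dz and dy ∧ dz — all coefficients vanish. So d(df) = 0.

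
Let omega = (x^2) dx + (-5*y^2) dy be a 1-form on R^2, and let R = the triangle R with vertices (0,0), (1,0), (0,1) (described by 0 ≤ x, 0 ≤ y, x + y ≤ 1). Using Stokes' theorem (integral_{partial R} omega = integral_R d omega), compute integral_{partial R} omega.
integral_(partial R) omega = 0

Stokes: integral_partial_R omega = integral_R d omega with d omega = (∂Q/∂x - ∂P/∂y) dx ∧ dy.
  ∂Q/∂x = 0
  ∂P/∂y = 0
  integrand = ∂Q/∂x - ∂P/∂y = 0.
Integrating over R: integral_0^1 integral_0^{1-x} (0) dy dx = 0.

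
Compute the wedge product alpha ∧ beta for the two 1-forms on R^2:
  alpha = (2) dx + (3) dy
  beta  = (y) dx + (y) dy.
alpha ∧ beta = (-y) dx ∧ dy

Distribute the wedge, using dx_i ∧ dx_j = -dx_j ∧ dx_i and dx_i ∧ dx_i = 0. For each pair (i, j) with i < j, the coefficient of dx_i ∧ dx_j in alpha ∧ beta is (alpha_i * beta_j - alpha_j * beta_i). Collecting: alpha ∧ beta = (-y) dx ∧ dy.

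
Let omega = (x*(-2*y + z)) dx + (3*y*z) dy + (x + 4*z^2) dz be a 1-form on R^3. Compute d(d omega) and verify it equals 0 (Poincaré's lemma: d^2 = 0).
d(d omega) = 0

Step 1: d omega = sum_{i<j} (∂f_j/∂x_i - ∂f_i/∂x_j) dx_i ∧ dx_j:
  coeff of dx ∧ dy: 2*x
  coeff of dx ∧ dz: 1 - x
  coeff of dy ∧ dz: -3*y
Step 2: Apply d again to each 2-form coefficient. The only possible 3-form in R^3 is dx ∧ dy ∧ dz, with coefficient
  ∂(coeff of dy∧dz)/∂x - ∂(coeff of dx∧dz)/∂y + ∂(coeff of dx∧dy)/∂z
  = ∂/∂x (-3*y) - ∂/∂y (1 - x) + ∂/∂z (2*x).
Each of these terms simplifies to sums of mixed partials that cancel in pairs. The result is 0 (by equality of mixed partials for smooth functions — Schwarz / Clairaut).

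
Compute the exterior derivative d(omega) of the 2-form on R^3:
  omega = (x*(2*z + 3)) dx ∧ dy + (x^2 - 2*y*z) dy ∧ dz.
d(omega) = (4*x) dx ∧ dy ∧ dz

For a 2-form omega = sum_{i<j} g_{ij} dx_i ∧ dx_j, the exterior derivative is
  d(omega) = sum_{i<j} d(g_{ij}) ∧ dx_i ∧ dx_j = sum_{i<j, k} (∂g_{ij}/∂x_k) dx_k ∧ dx_i ∧ dx_j.
Expand each term, using dx_k ∧ dx_i ∧ dx_j = sgn(permutation) dx_{(a)} ∧ dx_{(b)} ∧ dx_{(c)} with (a < b < c) sorted:
  d(x*(2*z + 3)) includes (∂/∂z)(x*(2*z + 3)) dz = (2*x) dz, which multiplied by dx ∧ dy gives (2*x) dx ∧ dy ∧ dz
  d(x^2 - 2*y*z) includes (∂/∂x)(x^2 - 2*y*z) dx = (2*x) dx, which multiplied by dy ∧ dz gives (2*x) dx ∧ dy ∧ dz
Collecting like 3-forms: d(omega) = (4*x) dx ∧ dy ∧ dz.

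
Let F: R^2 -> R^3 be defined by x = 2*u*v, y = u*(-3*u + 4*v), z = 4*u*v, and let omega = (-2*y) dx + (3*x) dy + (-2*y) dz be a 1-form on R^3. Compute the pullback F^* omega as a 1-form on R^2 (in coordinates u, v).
F^* omega = (-24*u*v^2) du + (u^2*(36*u - 24*v)) dv

Using F^*(f dg) = (f ∘ F) d(g ∘ F), substitute each coordinate x_i by F_i(u, v) in f_i, and replace dx_i by d F_i = (∂F_i/∂u) du + (∂F_i/∂v) dv.
  For the x component: f_1(F) = 2*u*(3*u - 4*v); d F_1 = (2*v) du + (2*u) dv
  For the y component: f_2(F) = 6*u*v; d F_2 = (-6*u + 4*v) du + (4*u) dv
  For the z component: f_3(F) = 2*u*(3*u - 4*v); d F_3 = (4*v) du + (4*u) dv
Combining and collecting du, dv coefficients:
  coeff of du: -24*u*v^2
  coeff of dv: u^2*(36*u - 24*v)
F^* omega = (-24*u*v^2) du + (u^2*(36*u - 24*v)) dv.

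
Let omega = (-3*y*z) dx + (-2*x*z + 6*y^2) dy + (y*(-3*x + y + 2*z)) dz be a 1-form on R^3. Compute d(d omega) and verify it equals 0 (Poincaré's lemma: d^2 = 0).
d(d omega) = 0

Step 1: d omega = sum_{i<j} (∂f_j/∂x_i - ∂f_i/∂x_j) dx_i ∧ dx_j:
  coeff of dx ∧ dy: z
  coeff of dx ∧ dz: 0
  coeff of dy ∧ dz: -x + 2*y + 2*z
Step 2: Apply d again to each 2-form coefficient. The only possible 3-form in R^3 is dx ∧ dy ∧ dz, with coefficient
  ∂(coeff of dy∧dz)/∂x - ∂(coeff of dx∧dz)/∂y + ∂(coeff of dx∧dy)/∂z
  = ∂/∂x (-x + 2*y + 2*z) - ∂/∂y (0) + ∂/∂z (z).
Each of these terms simplifies to sums of mixed partials that cancel in pairs. The result is 0 (by equality of mixed partials for smooth functions — Schwarz / Clairaut).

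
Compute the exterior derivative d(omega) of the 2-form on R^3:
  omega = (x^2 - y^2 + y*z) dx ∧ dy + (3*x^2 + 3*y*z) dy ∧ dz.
d(omega) = (6*x + y) dx ∧ dy ∧ dz

For a 2-form omega = sum_{i<j} g_{ij} dx_i ∧ dx_j, the exterior derivative is
  d(omega) = sum_{i<j} d(g_{ij}) ∧ dx_i ∧ dx_j = sum_{i<j, k} (∂g_{ij}/∂x_k) dx_k ∧ dx_i ∧ dx_j.
Expand each term, using dx_k ∧ dx_i ∧ dx_j = sgn(permutation) dx_{(a)} ∧ dx_{(b)} ∧ dx_{(c)} with (a < b < c) sorted:
  d(x^2 - y^2 + y*z) includes (∂/∂z)(x^2 - y^2 + y*z) dz = (y) dz, which multiplied by dx ∧ dy gives (y) dx ∧ dy ∧ dz
  d(3*x^2 + 3*y*z) includes (∂/∂x)(3*x^2 + 3*y*z) dx = (6*x) dx, which multiplied by dy ∧ dz gives (6*x) dx ∧ dy ∧ dz
Collecting like 3-forms: d(omega) = (6*x + y) dx ∧ dy ∧ dz.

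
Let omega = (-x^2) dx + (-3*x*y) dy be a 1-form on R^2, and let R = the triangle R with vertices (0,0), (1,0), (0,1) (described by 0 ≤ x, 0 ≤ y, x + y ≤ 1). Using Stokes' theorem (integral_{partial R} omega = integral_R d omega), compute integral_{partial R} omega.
integral_(partial R) omega = -1/2

Stokes: integral_partial_R omega = integral_R d omega with d omega = (∂Q/∂x - ∂P/∂y) dx ∧ dy.
  ∂Q/∂x = -3*y
  ∂P/∂y = 0
  integrand = ∂Q/∂x - ∂P/∂y = -3*y.
Integrating over R: integral_0^1 integral_0^{1-x} (-3*y) dy dx = -1/2.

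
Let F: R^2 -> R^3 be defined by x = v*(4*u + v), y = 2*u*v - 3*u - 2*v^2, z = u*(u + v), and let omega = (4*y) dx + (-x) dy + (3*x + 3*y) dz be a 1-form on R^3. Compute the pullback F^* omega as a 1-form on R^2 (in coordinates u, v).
F^* omega = (36*u^2*v - 18*u^2 + 36*u*v^2 - 45*u*v - 37*v^3 + 3*v^2) du + (42*u^2*v - 57*u^2 - 5*u*v^2 - 24*u*v - 12*v^3) dv

Using F^*(f dg) = (f ∘ F) d(g ∘ F), substitute each coordinate x_i by F_i(u, v) in f_i, and replace dx_i by d F_i = (∂F_i/∂u) du + (∂F_i/∂v) dv.
  For the x component: f_1(F) = 8*u*v - 12*u - 8*v^2; d F_1 = (4*v) du + (4*u + 2*v) dv
  For the y component: f_2(F) = v*(-4*u - v); d F_2 = (2*v - 3) du + (2*u - 4*v) dv
  For the z component: f_3(F) = 18*u*v - 9*u - 3*v^2; d F_3 = (2*u + v) du + (u) dv
Combining and collecting du, dv coefficients:
  coeff of du: 36*u^2*v - 18*u^2 + 36*u*v^2 - 45*u*v - 37*v^3 + 3*v^2
  coeff of dv: 42*u^2*v - 57*u^2 - 5*u*v^2 - 24*u*v - 12*v^3
F^* omega = (36*u^2*v - 18*u^2 + 36*u*v^2 - 45*u*v - 37*v^3 + 3*v^2) du + (42*u^2*v - 57*u^2 - 5*u*v^2 - 24*u*v - 12*v^3) dv.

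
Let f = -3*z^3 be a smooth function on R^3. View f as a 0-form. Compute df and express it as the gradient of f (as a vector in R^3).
df = (0) dx + (0) dy + (-9*z^2) dz; grad f = (0, 0, -9*z^2)

For a 0-form f, d f = (∂f/∂x) dx + (∂f/∂y) dy + (∂f/∂z) dz. The components of the vector representation are exactly the entries of grad f in Cartesian coordinates:
  ∂f/∂x = 0
  ∂f/∂y = 0
  ∂f/∂z = -9*z^2.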